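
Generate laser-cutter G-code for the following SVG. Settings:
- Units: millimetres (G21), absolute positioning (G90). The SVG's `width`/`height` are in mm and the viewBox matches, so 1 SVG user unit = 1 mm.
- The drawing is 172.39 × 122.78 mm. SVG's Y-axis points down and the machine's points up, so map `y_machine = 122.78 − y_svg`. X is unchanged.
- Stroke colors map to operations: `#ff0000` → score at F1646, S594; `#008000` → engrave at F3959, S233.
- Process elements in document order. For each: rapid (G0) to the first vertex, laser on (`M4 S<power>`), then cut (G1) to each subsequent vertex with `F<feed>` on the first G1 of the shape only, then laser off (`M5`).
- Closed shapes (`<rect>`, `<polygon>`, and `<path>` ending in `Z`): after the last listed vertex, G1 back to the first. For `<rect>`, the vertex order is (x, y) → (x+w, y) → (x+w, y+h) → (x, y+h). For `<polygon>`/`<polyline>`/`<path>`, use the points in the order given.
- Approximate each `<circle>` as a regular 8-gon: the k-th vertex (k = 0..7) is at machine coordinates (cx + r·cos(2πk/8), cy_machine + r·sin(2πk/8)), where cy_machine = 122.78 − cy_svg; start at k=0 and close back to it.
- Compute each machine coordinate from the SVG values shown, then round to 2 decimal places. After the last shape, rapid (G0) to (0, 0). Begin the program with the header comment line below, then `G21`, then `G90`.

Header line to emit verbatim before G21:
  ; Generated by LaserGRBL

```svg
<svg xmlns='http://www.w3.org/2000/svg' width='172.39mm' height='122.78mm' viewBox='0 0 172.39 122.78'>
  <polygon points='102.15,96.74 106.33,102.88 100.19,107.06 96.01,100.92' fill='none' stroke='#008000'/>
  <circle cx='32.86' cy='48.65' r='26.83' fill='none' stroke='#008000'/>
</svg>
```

; Generated by LaserGRBL
G21
G90
G0 X102.15 Y26.04
M4 S233
G1 X106.33 Y19.90 F3959
G1 X100.19 Y15.72
G1 X96.01 Y21.86
G1 X102.15 Y26.04
M5
G0 X59.69 Y74.13
M4 S233
G1 X51.83 Y93.10 F3959
G1 X32.86 Y100.96
G1 X13.89 Y93.10
G1 X6.03 Y74.13
G1 X13.89 Y55.16
G1 X32.86 Y47.30
G1 X51.83 Y55.16
G1 X59.69 Y74.13
M5
G0 X0.00 Y0.00

1 u = 1 mm; y_m = 122.78 − y.

[1] `<polygon>` regular polygon, #008000→engrave S233 F3959: (102.15,26.04) → (106.33,19.90) → (100.19,15.72) → (96.01,21.86) → (102.15,26.04) (closed)

[2] `<circle>` circle, #008000→engrave S233 F3959: (59.69,74.13) → (51.83,93.10) → (32.86,100.96) → (13.89,93.10) → (6.03,74.13) → (13.89,55.16) → (32.86,47.30) → (51.83,55.16) → (59.69,74.13) (closed)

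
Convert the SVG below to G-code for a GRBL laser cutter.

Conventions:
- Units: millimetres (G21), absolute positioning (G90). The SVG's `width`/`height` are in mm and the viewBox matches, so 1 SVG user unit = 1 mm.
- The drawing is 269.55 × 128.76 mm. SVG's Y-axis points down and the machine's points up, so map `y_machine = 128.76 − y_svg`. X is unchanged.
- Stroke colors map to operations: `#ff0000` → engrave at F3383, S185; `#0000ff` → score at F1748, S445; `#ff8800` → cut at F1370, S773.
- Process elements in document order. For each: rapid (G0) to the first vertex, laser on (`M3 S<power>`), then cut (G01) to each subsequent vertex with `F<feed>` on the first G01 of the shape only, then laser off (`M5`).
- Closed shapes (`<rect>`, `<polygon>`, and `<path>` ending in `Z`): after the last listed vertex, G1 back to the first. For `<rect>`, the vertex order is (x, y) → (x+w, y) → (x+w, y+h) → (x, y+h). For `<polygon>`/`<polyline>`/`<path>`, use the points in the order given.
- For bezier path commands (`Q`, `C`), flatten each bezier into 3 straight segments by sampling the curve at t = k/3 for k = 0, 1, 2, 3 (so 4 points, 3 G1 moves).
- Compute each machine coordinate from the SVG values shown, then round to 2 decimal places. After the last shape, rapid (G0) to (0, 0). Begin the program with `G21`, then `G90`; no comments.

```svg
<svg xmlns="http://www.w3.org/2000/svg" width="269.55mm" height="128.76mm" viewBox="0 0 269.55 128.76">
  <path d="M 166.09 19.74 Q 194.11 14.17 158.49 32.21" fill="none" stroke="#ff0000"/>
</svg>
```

G21
G90
G0 X166.09 Y109.02
M3 S185
G01 X177.70 Y110.11 F3383
G01 X175.17 Y105.95
G01 X158.49 Y96.55
M5
G0 X0.00 Y0.00

viewBox `0 0 269.55 128.76` with mm width/height → 1 unit = 1 mm. Flip: y_m = 128.76 − y_svg.

**Shape 1** — `<path>` quadratic bezier, stroke `#ff0000` → engrave (S185, F3383). Control points (SVG): P0=(166.09,19.74), P1=(194.11,14.17), P2=(158.49,32.21); sampled at t=k/3. Machine vertices: (166.09,109.02) → (177.70,110.11) → (175.17,105.95) → (158.49,96.55). Open path.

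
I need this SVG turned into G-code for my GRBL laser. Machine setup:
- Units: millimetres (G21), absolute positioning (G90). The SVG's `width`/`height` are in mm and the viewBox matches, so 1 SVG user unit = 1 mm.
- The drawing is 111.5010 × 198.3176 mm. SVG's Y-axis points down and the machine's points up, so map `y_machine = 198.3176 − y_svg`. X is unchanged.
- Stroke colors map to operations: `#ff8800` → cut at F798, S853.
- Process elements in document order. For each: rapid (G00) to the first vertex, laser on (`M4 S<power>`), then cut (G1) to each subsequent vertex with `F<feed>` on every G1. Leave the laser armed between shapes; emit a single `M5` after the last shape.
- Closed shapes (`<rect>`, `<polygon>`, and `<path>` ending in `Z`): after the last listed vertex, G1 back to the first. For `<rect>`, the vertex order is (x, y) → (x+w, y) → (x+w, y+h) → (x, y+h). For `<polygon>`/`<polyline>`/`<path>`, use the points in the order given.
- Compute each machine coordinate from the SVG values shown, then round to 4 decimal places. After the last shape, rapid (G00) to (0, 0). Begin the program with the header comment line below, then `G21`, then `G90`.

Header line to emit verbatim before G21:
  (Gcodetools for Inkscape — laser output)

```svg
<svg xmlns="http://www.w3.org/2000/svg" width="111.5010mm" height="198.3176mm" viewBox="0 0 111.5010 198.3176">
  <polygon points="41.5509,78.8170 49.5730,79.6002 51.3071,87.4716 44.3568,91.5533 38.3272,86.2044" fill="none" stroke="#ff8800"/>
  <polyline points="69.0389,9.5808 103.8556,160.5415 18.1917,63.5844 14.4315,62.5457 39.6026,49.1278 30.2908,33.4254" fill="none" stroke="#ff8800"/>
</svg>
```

(Gcodetools for Inkscape — laser output)
G21
G90
G00 X41.5509 Y119.5006
M4 S853
G1 X49.5730 Y118.7174 F798
G1 X51.3071 Y110.8460 F798
G1 X44.3568 Y106.7643 F798
G1 X38.3272 Y112.1132 F798
G1 X41.5509 Y119.5006 F798
G00 X69.0389 Y188.7368
M4 S853
G1 X103.8556 Y37.7761 F798
G1 X18.1917 Y134.7332 F798
G1 X14.4315 Y135.7719 F798
G1 X39.6026 Y149.1898 F798
G1 X30.2908 Y164.8922 F798
M5
G00 X0.0000 Y0.0000

Since the viewBox matches the mm dimensions, user units are millimetres directly. The only transform is the Y-flip y_m = 198.3176 − y_svg.

Shape 1 is a regular polygon drawn with `<polygon>`. Its stroke #ff8800 means cut at S853, F798. After flipping Y the toolpath is (41.5509,119.5006) → (49.5730,118.7174) → (51.3071,110.8460) → (44.3568,106.7643) → (38.3272,112.1132) → (41.5509,119.5006), returning to the start.

Shape 2 is a open polyline drawn with `<polyline>`. Its stroke #ff8800 means cut at S853, F798. After flipping Y the toolpath is (69.0389,188.7368) → (103.8556,37.7761) → (18.1917,134.7332) → (14.4315,135.7719) → (39.6026,149.1898) → (30.2908,164.8922).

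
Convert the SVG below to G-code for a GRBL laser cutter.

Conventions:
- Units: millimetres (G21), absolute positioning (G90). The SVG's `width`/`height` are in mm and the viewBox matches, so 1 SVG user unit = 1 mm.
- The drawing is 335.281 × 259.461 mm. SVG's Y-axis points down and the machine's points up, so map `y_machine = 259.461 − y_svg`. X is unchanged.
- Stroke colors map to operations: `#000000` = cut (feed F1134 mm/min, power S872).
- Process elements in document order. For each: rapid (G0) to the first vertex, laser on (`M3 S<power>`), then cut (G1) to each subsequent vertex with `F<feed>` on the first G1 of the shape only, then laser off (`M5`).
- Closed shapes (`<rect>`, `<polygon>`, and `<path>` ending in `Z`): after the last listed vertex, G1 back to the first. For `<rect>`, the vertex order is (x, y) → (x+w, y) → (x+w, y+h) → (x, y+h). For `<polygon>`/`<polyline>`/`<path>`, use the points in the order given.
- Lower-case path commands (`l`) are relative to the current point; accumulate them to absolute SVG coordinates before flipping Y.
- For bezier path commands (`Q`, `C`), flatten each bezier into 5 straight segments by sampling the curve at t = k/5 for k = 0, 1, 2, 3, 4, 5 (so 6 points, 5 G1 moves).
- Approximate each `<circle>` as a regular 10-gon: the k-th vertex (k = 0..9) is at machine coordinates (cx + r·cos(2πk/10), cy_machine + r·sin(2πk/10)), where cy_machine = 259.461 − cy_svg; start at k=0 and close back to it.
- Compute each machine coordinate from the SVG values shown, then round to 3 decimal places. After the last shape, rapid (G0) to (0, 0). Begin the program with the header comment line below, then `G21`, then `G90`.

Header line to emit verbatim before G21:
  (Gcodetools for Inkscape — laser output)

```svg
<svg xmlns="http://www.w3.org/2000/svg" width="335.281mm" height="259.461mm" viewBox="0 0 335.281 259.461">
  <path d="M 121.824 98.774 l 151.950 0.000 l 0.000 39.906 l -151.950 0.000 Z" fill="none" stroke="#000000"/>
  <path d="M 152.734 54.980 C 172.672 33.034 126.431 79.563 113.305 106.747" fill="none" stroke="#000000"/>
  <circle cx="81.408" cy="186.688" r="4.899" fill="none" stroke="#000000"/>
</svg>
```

Since the viewBox matches the mm dimensions, user units are millimetres directly. The only transform is the Y-flip y_m = 259.461 − y_svg.

Shape 1 is a rectangle drawn with `<path>`. Its stroke #000000 means cut at S872, F1134. After flipping Y the toolpath is (121.824,160.687) → (273.774,160.687) → (273.774,120.781) → (121.824,120.781) → (121.824,160.687), returning to the start.

Shape 2 is a cubic bezier drawn with `<path>`. Its stroke #000000 means cut at S872, F1134. After flipping Y the toolpath is (152.734,204.481) → (157.550,210.134) → (151.248,203.569) → (138.597,189.000) → (124.360,170.643) → (113.305,152.714).

Shape 3 is a circle drawn with `<circle>`. Its stroke #000000 means cut at S872, F1134. After flipping Y the toolpath is (86.307,72.773) → (85.371,75.653) → (82.922,77.432) → (79.894,77.432) → (77.445,75.653) → (76.509,72.773) → (77.445,69.893) → (79.894,68.114) → (82.922,68.114) → (85.371,69.893) → (86.307,72.773), returning to the start.

(Gcodetools for Inkscape — laser output)
G21
G90
G0 X121.824 Y160.687
M3 S872
G1 X273.774 Y160.687 F1134
G1 X273.774 Y120.781
G1 X121.824 Y120.781
G1 X121.824 Y160.687
M5
G0 X152.734 Y204.481
M3 S872
G1 X157.550 Y210.134 F1134
G1 X151.248 Y203.569
G1 X138.597 Y189.000
G1 X124.360 Y170.643
G1 X113.305 Y152.714
M5
G0 X86.307 Y72.773
M3 S872
G1 X85.371 Y75.653 F1134
G1 X82.922 Y77.432
G1 X79.894 Y77.432
G1 X77.445 Y75.653
G1 X76.509 Y72.773
G1 X77.445 Y69.893
G1 X79.894 Y68.114
G1 X82.922 Y68.114
G1 X85.371 Y69.893
G1 X86.307 Y72.773
M5
G0 X0.000 Y0.000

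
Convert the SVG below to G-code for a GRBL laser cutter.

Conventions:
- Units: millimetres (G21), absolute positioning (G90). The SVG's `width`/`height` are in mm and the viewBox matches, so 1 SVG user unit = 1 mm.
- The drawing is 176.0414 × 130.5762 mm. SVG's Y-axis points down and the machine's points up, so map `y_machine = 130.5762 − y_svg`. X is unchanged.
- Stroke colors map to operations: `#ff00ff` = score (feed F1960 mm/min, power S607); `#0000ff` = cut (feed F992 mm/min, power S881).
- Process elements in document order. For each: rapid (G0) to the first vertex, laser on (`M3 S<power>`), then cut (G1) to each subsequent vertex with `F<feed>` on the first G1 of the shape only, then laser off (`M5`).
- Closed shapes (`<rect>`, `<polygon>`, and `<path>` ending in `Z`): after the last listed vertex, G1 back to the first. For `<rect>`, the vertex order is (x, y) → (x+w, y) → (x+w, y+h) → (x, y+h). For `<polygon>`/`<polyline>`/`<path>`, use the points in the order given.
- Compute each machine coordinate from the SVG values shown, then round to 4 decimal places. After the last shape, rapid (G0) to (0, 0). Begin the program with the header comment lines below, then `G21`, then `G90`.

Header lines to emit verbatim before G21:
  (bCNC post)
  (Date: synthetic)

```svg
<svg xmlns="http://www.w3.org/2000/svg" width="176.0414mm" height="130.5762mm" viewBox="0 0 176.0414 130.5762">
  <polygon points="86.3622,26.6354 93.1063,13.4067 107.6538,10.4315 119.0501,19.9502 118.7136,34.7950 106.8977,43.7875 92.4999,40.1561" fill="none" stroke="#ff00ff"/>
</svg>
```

Since the viewBox matches the mm dimensions, user units are millimetres directly. The only transform is the Y-flip y_m = 130.5762 − y_svg.

Shape 1 is a regular polygon drawn with `<polygon>`. Its stroke #ff00ff means score at S607, F1960. After flipping Y the toolpath is (86.3622,103.9408) → (93.1063,117.1695) → (107.6538,120.1447) → (119.0501,110.6260) → (118.7136,95.7812) → (106.8977,86.7887) → (92.4999,90.4201) → (86.3622,103.9408), returning to the start.

(bCNC post)
(Date: synthetic)
G21
G90
G0 X86.3622 Y103.9408
M3 S607
G1 X93.1063 Y117.1695 F1960
G1 X107.6538 Y120.1447
G1 X119.0501 Y110.6260
G1 X118.7136 Y95.7812
G1 X106.8977 Y86.7887
G1 X92.4999 Y90.4201
G1 X86.3622 Y103.9408
M5
G0 X0.0000 Y0.0000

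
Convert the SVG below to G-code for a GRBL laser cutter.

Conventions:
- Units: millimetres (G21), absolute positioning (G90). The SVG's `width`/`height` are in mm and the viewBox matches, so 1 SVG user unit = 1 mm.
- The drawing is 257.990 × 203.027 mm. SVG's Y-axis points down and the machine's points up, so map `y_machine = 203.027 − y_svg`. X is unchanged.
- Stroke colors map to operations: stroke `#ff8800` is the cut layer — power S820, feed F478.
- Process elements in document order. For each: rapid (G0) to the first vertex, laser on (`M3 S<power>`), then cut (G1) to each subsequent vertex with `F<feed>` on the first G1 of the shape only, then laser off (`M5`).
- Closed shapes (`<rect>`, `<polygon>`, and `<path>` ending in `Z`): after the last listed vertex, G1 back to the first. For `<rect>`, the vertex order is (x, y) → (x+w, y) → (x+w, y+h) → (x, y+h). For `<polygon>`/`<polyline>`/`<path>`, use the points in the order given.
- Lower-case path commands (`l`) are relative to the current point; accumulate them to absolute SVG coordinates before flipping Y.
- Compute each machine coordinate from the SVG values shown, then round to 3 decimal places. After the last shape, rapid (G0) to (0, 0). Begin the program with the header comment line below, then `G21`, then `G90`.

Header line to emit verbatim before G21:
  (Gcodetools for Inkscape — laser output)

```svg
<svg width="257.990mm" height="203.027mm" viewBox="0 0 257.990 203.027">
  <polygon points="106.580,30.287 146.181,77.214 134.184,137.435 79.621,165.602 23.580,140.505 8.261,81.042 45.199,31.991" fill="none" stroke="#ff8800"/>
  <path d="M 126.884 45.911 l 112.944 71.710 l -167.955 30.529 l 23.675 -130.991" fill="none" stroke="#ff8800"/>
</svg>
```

1 u = 1 mm; y_m = 203.027 − y.

[1] `<polygon>` regular polygon, #ff8800→cut S820 F478: (106.580,172.740) → (146.181,125.813) → (134.184,65.592) → (79.621,37.425) → (23.580,62.522) → (8.261,121.985) → (45.199,171.036) → (106.580,172.740) (closed)

[2] `<path>` open polyline, #ff8800→cut S820 F478: (126.884,157.116) → (239.828,85.406) → (71.873,54.877) → (95.548,185.868)

(Gcodetools for Inkscape — laser output)
G21
G90
G0 X106.580 Y172.740
M3 S820
G1 X146.181 Y125.813 F478
G1 X134.184 Y65.592
G1 X79.621 Y37.425
G1 X23.580 Y62.522
G1 X8.261 Y121.985
G1 X45.199 Y171.036
G1 X106.580 Y172.740
M5
G0 X126.884 Y157.116
M3 S820
G1 X239.828 Y85.406 F478
G1 X71.873 Y54.877
G1 X95.548 Y185.868
M5
G0 X0.000 Y0.000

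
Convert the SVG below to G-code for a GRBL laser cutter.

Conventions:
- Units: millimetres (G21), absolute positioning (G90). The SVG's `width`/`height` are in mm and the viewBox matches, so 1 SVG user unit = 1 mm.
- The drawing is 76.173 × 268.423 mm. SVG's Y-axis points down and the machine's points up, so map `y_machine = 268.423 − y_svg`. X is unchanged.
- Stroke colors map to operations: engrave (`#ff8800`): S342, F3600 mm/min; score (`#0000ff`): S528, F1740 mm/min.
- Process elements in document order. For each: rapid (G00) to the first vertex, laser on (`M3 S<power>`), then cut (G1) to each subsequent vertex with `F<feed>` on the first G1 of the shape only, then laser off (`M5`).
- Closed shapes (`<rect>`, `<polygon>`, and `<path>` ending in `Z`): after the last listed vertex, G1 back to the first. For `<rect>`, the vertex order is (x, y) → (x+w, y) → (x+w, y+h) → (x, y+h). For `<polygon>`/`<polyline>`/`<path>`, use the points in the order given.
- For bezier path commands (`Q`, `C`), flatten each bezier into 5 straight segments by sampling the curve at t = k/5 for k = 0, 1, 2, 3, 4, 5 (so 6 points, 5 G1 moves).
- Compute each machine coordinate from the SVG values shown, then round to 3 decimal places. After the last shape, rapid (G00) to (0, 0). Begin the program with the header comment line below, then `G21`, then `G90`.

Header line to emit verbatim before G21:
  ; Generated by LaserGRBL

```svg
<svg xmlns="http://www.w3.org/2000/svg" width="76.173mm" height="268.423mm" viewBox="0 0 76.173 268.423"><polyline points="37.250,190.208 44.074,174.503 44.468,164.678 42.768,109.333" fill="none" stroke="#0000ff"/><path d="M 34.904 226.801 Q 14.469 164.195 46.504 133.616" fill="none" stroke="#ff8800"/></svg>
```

viewBox `0 0 76.173 268.423` with mm width/height → 1 unit = 1 mm. Flip: y_m = 268.423 − y_svg.

**Shape 1** — `<polyline>` open polyline, stroke `#0000ff` → score (S528, F1740). Machine vertices: (37.250,78.215) → (44.074,93.920) → (44.468,103.745) → (42.768,159.090). Open path.

**Shape 2** — `<path>` quadratic bezier, stroke `#ff8800` → engrave (S342, F3600). Control points (SVG): P0=(34.904,226.801), P1=(14.469,164.195), P2=(46.504,133.616); sampled at t=k/5. Machine vertices: (34.904,41.622) → (28.829,65.383) → (26.951,86.582) → (29.271,105.219) → (35.789,121.294) → (46.504,134.807). Open path.

; Generated by LaserGRBL
G21
G90
G00 X37.250 Y78.215
M3 S528
G1 X44.074 Y93.920 F1740
G1 X44.468 Y103.745
G1 X42.768 Y159.090
M5
G00 X34.904 Y41.622
M3 S342
G1 X28.829 Y65.383 F3600
G1 X26.951 Y86.582
G1 X29.271 Y105.219
G1 X35.789 Y121.294
G1 X46.504 Y134.807
M5
G00 X0.000 Y0.000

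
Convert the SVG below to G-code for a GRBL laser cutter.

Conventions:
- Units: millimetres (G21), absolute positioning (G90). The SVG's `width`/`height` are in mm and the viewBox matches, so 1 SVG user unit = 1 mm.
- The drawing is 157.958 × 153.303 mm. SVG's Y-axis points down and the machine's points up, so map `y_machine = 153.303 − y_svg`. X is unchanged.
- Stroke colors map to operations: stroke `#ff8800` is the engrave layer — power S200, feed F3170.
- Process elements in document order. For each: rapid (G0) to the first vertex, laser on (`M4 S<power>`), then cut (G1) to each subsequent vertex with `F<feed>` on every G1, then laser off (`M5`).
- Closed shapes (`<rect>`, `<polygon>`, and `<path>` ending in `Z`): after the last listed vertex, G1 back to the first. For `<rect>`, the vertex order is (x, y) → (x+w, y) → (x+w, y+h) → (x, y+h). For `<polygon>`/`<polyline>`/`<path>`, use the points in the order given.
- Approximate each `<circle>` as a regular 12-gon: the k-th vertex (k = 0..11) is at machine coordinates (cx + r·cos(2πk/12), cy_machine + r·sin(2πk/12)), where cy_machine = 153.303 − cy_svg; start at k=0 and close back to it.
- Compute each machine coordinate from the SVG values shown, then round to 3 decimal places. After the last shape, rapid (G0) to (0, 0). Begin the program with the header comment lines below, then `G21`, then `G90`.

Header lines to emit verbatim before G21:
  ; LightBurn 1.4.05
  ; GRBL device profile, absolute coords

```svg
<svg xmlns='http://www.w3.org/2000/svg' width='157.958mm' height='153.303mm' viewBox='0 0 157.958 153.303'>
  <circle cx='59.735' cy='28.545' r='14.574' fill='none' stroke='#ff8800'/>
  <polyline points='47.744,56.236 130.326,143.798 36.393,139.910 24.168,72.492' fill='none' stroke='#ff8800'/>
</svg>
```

; LightBurn 1.4.05
; GRBL device profile, absolute coords
G21
G90
G0 X74.309 Y124.758
M4 S200
G1 X72.356 Y132.045 F3170
G1 X67.022 Y137.379 F3170
G1 X59.735 Y139.332 F3170
G1 X52.448 Y137.379 F3170
G1 X47.114 Y132.045 F3170
G1 X45.161 Y124.758 F3170
G1 X47.114 Y117.471 F3170
G1 X52.448 Y112.137 F3170
G1 X59.735 Y110.184 F3170
G1 X67.022 Y112.137 F3170
G1 X72.356 Y117.471 F3170
G1 X74.309 Y124.758 F3170
M5
G0 X47.744 Y97.067
M4 S200
G1 X130.326 Y9.505 F3170
G1 X36.393 Y13.393 F3170
G1 X24.168 Y80.811 F3170
M5
G0 X0.000 Y0.000

Since the viewBox matches the mm dimensions, user units are millimetres directly. The only transform is the Y-flip y_m = 153.303 − y_svg.

Shape 1 is a circle drawn with `<circle>`. Its stroke #ff8800 means engrave at S200, F3170. After flipping Y the toolpath is (74.309,124.758) → (72.356,132.045) → (67.022,137.379) → (59.735,139.332) → (52.448,137.379) → (47.114,132.045) → (45.161,124.758) → (47.114,117.471) → (52.448,112.137) → (59.735,110.184) → (67.022,112.137) → (72.356,117.471) → (74.309,124.758), returning to the start.

Shape 2 is a open polyline drawn with `<polyline>`. Its stroke #ff8800 means engrave at S200, F3170. After flipping Y the toolpath is (47.744,97.067) → (130.326,9.505) → (36.393,13.393) → (24.168,80.811).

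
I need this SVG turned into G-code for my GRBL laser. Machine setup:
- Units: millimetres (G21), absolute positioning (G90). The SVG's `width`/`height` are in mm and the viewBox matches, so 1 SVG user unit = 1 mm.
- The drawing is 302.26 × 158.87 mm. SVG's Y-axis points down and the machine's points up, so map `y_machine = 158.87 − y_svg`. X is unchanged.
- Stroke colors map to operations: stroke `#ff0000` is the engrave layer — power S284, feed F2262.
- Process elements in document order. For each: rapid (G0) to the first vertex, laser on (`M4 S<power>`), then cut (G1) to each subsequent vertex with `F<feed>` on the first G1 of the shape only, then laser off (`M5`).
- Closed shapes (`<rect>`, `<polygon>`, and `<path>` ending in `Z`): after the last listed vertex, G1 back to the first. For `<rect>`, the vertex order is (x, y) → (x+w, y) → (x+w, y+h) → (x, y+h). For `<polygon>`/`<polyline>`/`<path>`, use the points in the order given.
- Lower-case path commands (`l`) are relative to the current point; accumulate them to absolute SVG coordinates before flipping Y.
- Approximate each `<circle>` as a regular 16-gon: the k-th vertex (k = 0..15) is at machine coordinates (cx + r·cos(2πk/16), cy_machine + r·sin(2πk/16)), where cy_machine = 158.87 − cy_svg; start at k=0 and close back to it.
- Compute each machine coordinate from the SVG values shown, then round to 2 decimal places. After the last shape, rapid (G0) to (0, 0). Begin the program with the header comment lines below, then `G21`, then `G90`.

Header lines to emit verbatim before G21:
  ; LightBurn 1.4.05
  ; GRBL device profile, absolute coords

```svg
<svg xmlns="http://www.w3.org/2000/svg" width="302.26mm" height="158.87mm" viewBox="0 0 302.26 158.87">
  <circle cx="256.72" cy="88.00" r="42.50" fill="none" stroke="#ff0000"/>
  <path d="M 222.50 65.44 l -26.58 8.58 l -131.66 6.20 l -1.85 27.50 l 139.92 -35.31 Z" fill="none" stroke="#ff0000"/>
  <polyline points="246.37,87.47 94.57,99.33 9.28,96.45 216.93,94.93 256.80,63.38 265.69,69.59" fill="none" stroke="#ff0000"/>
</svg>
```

1 u = 1 mm; y_m = 158.87 − y.

[1] `<circle>` circle, #ff0000→engrave S284 F2262: (299.22,70.87) → (295.98,87.13) → (286.77,100.92) → (272.98,110.13) → (256.72,113.37) → (240.46,110.13) → (226.67,100.92) → (217.46,87.13) → (214.22,70.87) → (217.46,54.61) → (226.67,40.82) → (240.46,31.61) → (256.72,28.37) → (272.98,31.61) → (286.77,40.82) → (295.98,54.61) → (299.22,70.87) (closed)

[2] `<path>` closed polygon, #ff0000→engrave S284 F2262: (222.50,93.43) → (195.92,84.85) → (64.26,78.65) → (62.41,51.15) → (202.33,86.46) → (222.50,93.43) (closed)

[3] `<polyline>` open polyline, #ff0000→engrave S284 F2262: (246.37,71.40) → (94.57,59.54) → (9.28,62.42) → (216.93,63.94) → (256.80,95.49) → (265.69,89.28)

; LightBurn 1.4.05
; GRBL device profile, absolute coords
G21
G90
G0 X299.22 Y70.87
M4 S284
G1 X295.98 Y87.13 F2262
G1 X286.77 Y100.92
G1 X272.98 Y110.13
G1 X256.72 Y113.37
G1 X240.46 Y110.13
G1 X226.67 Y100.92
G1 X217.46 Y87.13
G1 X214.22 Y70.87
G1 X217.46 Y54.61
G1 X226.67 Y40.82
G1 X240.46 Y31.61
G1 X256.72 Y28.37
G1 X272.98 Y31.61
G1 X286.77 Y40.82
G1 X295.98 Y54.61
G1 X299.22 Y70.87
M5
G0 X222.50 Y93.43
M4 S284
G1 X195.92 Y84.85 F2262
G1 X64.26 Y78.65
G1 X62.41 Y51.15
G1 X202.33 Y86.46
G1 X222.50 Y93.43
M5
G0 X246.37 Y71.40
M4 S284
G1 X94.57 Y59.54 F2262
G1 X9.28 Y62.42
G1 X216.93 Y63.94
G1 X256.80 Y95.49
G1 X265.69 Y89.28
M5
G0 X0.00 Y0.00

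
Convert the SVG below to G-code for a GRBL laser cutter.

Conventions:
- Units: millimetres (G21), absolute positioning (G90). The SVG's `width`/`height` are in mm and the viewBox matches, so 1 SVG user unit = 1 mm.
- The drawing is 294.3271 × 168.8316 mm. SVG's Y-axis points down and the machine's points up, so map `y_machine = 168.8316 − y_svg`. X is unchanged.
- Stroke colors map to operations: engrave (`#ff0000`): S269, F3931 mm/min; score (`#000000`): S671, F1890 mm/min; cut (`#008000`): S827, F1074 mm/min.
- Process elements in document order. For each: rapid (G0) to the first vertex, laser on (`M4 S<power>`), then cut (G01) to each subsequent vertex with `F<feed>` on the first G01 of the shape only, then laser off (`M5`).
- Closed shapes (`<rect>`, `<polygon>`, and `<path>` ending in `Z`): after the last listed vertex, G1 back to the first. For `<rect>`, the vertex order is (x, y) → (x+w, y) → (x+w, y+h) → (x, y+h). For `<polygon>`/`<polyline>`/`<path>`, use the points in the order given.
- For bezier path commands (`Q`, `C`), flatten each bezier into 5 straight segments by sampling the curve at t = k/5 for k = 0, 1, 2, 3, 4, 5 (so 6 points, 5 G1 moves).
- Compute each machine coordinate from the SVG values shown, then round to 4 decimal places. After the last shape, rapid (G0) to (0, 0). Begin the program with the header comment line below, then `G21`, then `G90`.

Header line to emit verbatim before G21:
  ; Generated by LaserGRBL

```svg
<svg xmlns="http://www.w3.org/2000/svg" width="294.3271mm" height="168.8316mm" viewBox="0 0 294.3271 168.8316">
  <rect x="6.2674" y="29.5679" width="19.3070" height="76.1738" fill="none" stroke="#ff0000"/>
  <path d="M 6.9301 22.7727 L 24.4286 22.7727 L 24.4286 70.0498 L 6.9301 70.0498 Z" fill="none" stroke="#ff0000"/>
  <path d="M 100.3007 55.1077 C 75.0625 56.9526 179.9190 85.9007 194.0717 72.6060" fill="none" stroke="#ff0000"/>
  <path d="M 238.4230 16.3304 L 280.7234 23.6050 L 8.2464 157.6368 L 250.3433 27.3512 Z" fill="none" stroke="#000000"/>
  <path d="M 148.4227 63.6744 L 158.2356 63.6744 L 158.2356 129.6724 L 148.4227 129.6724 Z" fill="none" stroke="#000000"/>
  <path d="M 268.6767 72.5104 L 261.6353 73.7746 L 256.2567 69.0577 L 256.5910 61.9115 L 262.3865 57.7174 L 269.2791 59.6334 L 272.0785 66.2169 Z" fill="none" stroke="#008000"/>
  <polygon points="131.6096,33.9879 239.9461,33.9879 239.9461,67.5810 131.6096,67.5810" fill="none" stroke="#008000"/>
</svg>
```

Since the viewBox matches the mm dimensions, user units are millimetres directly. The only transform is the Y-flip y_m = 168.8316 − y_svg.

Shape 1 is a rectangle drawn with `<rect>`. Its stroke #ff0000 means engrave at S269, F3931. After flipping Y the toolpath is (6.2674,139.2637) → (25.5744,139.2637) → (25.5744,63.0899) → (6.2674,63.0899) → (6.2674,139.2637), returning to the start.

Shape 2 is a rectangle drawn with `<path>`. Its stroke #ff0000 means engrave at S269, F3931. After flipping Y the toolpath is (6.9301,146.0589) → (24.4286,146.0589) → (24.4286,98.7818) → (6.9301,98.7818) → (6.9301,146.0589), returning to the start.

Shape 3 is a cubic bezier drawn with `<path>`. Its stroke #ff0000 means engrave at S269, F3931. After flipping Y the toolpath is (100.3007,113.7239) → (99.0028,109.9193) → (118.3292,102.9386) → (147.6817,96.1104) → (176.4620,92.7631) → (194.0717,96.2256).

Shape 4 is a closed polygon drawn with `<path>`. Its stroke #000000 means score at S671, F1890. After flipping Y the toolpath is (238.4230,152.5012) → (280.7234,145.2266) → (8.2464,11.1948) → (250.3433,141.4804) → (238.4230,152.5012), returning to the start.

Shape 5 is a rectangle drawn with `<path>`. Its stroke #000000 means score at S671, F1890. After flipping Y the toolpath is (148.4227,105.1572) → (158.2356,105.1572) → (158.2356,39.1592) → (148.4227,39.1592) → (148.4227,105.1572), returning to the start.

Shape 6 is a regular polygon drawn with `<path>`. Its stroke #008000 means cut at S827, F1074. After flipping Y the toolpath is (268.6767,96.3212) → (261.6353,95.0570) → (256.2567,99.7739) → (256.5910,106.9201) → (262.3865,111.1142) → (269.2791,109.1982) → (272.0785,102.6147) → (268.6767,96.3212), returning to the start.

Shape 7 is a rectangle drawn with `<polygon>`. Its stroke #008000 means cut at S827, F1074. After flipping Y the toolpath is (131.6096,134.8437) → (239.9461,134.8437) → (239.9461,101.2506) → (131.6096,101.2506) → (131.6096,134.8437), returning to the start.

; Generated by LaserGRBL
G21
G90
G0 X6.2674 Y139.2637
M4 S269
G01 X25.5744 Y139.2637 F3931
G01 X25.5744 Y63.0899
G01 X6.2674 Y63.0899
G01 X6.2674 Y139.2637
M5
G0 X6.9301 Y146.0589
M4 S269
G01 X24.4286 Y146.0589 F3931
G01 X24.4286 Y98.7818
G01 X6.9301 Y98.7818
G01 X6.9301 Y146.0589
M5
G0 X100.3007 Y113.7239
M4 S269
G01 X99.0028 Y109.9193 F3931
G01 X118.3292 Y102.9386
G01 X147.6817 Y96.1104
G01 X176.4620 Y92.7631
G01 X194.0717 Y96.2256
M5
G0 X238.4230 Y152.5012
M4 S671
G01 X280.7234 Y145.2266 F1890
G01 X8.2464 Y11.1948
G01 X250.3433 Y141.4804
G01 X238.4230 Y152.5012
M5
G0 X148.4227 Y105.1572
M4 S671
G01 X158.2356 Y105.1572 F1890
G01 X158.2356 Y39.1592
G01 X148.4227 Y39.1592
G01 X148.4227 Y105.1572
M5
G0 X268.6767 Y96.3212
M4 S827
G01 X261.6353 Y95.0570 F1074
G01 X256.2567 Y99.7739
G01 X256.5910 Y106.9201
G01 X262.3865 Y111.1142
G01 X269.2791 Y109.1982
G01 X272.0785 Y102.6147
G01 X268.6767 Y96.3212
M5
G0 X131.6096 Y134.8437
M4 S827
G01 X239.9461 Y134.8437 F1074
G01 X239.9461 Y101.2506
G01 X131.6096 Y101.2506
G01 X131.6096 Y134.8437
M5
G0 X0.0000 Y0.0000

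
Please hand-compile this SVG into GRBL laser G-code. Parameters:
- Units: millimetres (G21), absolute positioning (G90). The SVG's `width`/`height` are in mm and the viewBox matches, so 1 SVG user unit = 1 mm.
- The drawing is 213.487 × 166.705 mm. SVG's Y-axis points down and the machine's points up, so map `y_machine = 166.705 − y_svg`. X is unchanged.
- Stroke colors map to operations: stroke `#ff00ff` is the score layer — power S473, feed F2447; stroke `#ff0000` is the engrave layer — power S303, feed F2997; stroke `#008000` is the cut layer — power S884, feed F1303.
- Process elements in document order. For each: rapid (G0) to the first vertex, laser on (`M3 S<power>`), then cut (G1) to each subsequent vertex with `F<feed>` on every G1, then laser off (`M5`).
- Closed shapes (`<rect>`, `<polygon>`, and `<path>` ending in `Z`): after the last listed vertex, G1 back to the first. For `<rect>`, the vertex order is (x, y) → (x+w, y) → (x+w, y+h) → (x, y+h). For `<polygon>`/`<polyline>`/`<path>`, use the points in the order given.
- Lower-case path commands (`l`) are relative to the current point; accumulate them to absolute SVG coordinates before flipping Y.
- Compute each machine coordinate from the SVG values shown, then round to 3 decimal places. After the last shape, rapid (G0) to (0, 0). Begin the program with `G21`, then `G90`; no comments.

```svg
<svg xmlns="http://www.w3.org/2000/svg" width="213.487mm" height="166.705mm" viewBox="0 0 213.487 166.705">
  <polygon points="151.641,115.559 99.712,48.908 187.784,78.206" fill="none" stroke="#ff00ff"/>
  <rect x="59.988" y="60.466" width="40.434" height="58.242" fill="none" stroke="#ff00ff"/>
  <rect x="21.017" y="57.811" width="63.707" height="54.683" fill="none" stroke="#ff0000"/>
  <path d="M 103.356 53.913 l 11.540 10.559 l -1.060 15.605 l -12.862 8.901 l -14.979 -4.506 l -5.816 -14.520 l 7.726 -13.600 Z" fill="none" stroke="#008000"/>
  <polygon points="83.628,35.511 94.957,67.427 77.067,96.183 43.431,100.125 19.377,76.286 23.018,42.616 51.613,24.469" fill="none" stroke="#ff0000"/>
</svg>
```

G21
G90
G0 X151.641 Y51.146
M3 S473
G1 X99.712 Y117.797 F2447
G1 X187.784 Y88.499 F2447
G1 X151.641 Y51.146 F2447
M5
G0 X59.988 Y106.239
M3 S473
G1 X100.422 Y106.239 F2447
G1 X100.422 Y47.997 F2447
G1 X59.988 Y47.997 F2447
G1 X59.988 Y106.239 F2447
M5
G0 X21.017 Y108.894
M3 S303
G1 X84.724 Y108.894 F2997
G1 X84.724 Y54.211 F2997
G1 X21.017 Y54.211 F2997
G1 X21.017 Y108.894 F2997
M5
G0 X103.356 Y112.792
M3 S884
G1 X114.896 Y102.233 F1303
G1 X113.836 Y86.628 F1303
G1 X100.974 Y77.727 F1303
G1 X85.995 Y82.233 F1303
G1 X80.179 Y96.753 F1303
G1 X87.905 Y110.353 F1303
G1 X103.356 Y112.792 F1303
M5
G0 X83.628 Y131.194
M3 S303
G1 X94.957 Y99.278 F2997
G1 X77.067 Y70.522 F2997
G1 X43.431 Y66.580 F2997
G1 X19.377 Y90.419 F2997
G1 X23.018 Y124.089 F2997
G1 X51.613 Y142.236 F2997
G1 X83.628 Y131.194 F2997
M5
G0 X0.000 Y0.000

Since the viewBox matches the mm dimensions, user units are millimetres directly. The only transform is the Y-flip y_m = 166.705 − y_svg.

Shape 1 is a closed polygon drawn with `<polygon>`. Its stroke #ff00ff means score at S473, F2447. After flipping Y the toolpath is (151.641,51.146) → (99.712,117.797) → (187.784,88.499) → (151.641,51.146), returning to the start.

Shape 2 is a rectangle drawn with `<rect>`. Its stroke #ff00ff means score at S473, F2447. After flipping Y the toolpath is (59.988,106.239) → (100.422,106.239) → (100.422,47.997) → (59.988,47.997) → (59.988,106.239), returning to the start.

Shape 3 is a rectangle drawn with `<rect>`. Its stroke #ff0000 means engrave at S303, F2997. After flipping Y the toolpath is (21.017,108.894) → (84.724,108.894) → (84.724,54.211) → (21.017,54.211) → (21.017,108.894), returning to the start.

Shape 4 is a regular polygon drawn with `<path>`. Its stroke #008000 means cut at S884, F1303. After flipping Y the toolpath is (103.356,112.792) → (114.896,102.233) → (113.836,86.628) → (100.974,77.727) → (85.995,82.233) → (80.179,96.753) → (87.905,110.353) → (103.356,112.792), returning to the start.

Shape 5 is a regular polygon drawn with `<polygon>`. Its stroke #ff0000 means engrave at S303, F2997. After flipping Y the toolpath is (83.628,131.194) → (94.957,99.278) → (77.067,70.522) → (43.431,66.580) → (19.377,90.419) → (23.018,124.089) → (51.613,142.236) → (83.628,131.194), returning to the start.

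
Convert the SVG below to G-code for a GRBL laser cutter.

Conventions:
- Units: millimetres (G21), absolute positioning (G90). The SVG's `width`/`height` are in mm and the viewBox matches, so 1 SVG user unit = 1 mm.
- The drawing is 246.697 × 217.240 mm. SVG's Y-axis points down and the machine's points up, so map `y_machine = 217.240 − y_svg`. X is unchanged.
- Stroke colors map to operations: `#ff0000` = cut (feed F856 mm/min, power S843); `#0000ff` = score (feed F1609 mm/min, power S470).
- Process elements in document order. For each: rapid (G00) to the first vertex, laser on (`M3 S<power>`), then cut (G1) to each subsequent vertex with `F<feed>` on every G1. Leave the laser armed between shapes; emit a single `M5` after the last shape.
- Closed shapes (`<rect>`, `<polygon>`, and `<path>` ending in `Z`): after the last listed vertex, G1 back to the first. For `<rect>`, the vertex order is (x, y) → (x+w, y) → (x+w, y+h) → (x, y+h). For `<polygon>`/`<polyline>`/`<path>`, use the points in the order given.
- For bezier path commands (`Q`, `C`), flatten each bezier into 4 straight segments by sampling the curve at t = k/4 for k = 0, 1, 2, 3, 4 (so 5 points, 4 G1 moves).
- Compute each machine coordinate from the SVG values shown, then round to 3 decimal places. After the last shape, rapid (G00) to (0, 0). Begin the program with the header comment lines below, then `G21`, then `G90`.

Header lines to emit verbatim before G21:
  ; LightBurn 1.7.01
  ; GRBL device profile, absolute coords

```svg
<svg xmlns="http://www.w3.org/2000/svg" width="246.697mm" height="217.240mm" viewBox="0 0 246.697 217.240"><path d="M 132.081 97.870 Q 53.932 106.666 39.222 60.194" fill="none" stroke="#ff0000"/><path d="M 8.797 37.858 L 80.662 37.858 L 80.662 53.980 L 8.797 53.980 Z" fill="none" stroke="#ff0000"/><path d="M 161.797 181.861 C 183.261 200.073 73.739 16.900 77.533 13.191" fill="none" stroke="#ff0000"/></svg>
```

Since the viewBox matches the mm dimensions, user units are millimetres directly. The only transform is the Y-flip y_m = 217.240 − y_svg.

Shape 1 is a quadratic bezier drawn with `<path>`. Its stroke #ff0000 means cut at S843, F856. After flipping Y the toolpath is (132.081,119.370) → (96.971,118.426) → (69.792,124.391) → (50.542,137.264) → (39.222,157.046).

Shape 2 is a rectangle drawn with `<path>`. Its stroke #ff0000 means cut at S843, F856. After flipping Y the toolpath is (8.797,179.382) → (80.662,179.382) → (80.662,163.260) → (8.797,163.260) → (8.797,179.382), returning to the start.

Shape 3 is a cubic bezier drawn with `<path>`. Its stroke #ff0000 means cut at S843, F856. After flipping Y the toolpath is (161.797,35.379) → (157.152,53.529) → (126.291,111.494) → (92.117,173.569) → (77.533,204.049).

; LightBurn 1.7.01
; GRBL device profile, absolute coords
G21
G90
G00 X132.081 Y119.370
M3 S843
G1 X96.971 Y118.426 F856
G1 X69.792 Y124.391 F856
G1 X50.542 Y137.264 F856
G1 X39.222 Y157.046 F856
G00 X8.797 Y179.382
M3 S843
G1 X80.662 Y179.382 F856
G1 X80.662 Y163.260 F856
G1 X8.797 Y163.260 F856
G1 X8.797 Y179.382 F856
G00 X161.797 Y35.379
M3 S843
G1 X157.152 Y53.529 F856
G1 X126.291 Y111.494 F856
G1 X92.117 Y173.569 F856
G1 X77.533 Y204.049 F856
M5
G00 X0.000 Y0.000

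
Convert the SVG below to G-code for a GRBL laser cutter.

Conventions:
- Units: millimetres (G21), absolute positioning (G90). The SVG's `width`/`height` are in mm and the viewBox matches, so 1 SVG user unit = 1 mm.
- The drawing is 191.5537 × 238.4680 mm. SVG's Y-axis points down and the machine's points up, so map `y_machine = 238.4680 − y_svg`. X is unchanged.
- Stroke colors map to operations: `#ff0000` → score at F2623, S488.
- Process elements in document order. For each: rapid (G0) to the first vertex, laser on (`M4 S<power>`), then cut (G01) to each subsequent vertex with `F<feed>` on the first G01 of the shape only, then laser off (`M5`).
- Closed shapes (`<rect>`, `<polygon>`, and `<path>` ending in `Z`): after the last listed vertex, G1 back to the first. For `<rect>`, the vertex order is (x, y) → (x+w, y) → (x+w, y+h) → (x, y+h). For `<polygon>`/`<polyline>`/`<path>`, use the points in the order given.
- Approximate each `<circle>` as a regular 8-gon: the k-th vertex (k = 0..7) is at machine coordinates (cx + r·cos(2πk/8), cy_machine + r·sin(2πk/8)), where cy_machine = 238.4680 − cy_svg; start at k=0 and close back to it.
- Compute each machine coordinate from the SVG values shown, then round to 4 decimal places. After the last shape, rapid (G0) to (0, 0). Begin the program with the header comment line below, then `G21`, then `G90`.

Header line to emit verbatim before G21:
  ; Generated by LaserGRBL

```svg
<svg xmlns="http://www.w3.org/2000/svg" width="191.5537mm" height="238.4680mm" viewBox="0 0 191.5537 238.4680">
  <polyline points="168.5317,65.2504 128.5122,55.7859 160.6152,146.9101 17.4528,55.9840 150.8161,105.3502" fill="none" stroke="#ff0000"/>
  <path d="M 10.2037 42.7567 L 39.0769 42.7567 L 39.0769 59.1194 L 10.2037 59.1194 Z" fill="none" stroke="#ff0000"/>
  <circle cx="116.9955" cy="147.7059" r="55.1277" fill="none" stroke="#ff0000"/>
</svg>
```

; Generated by LaserGRBL
G21
G90
G0 X168.5317 Y173.2176
M4 S488
G01 X128.5122 Y182.6821 F2623
G01 X160.6152 Y91.5579
G01 X17.4528 Y182.4840
G01 X150.8161 Y133.1178
M5
G0 X10.2037 Y195.7113
M4 S488
G01 X39.0769 Y195.7113 F2623
G01 X39.0769 Y179.3486
G01 X10.2037 Y179.3486
G01 X10.2037 Y195.7113
M5
G0 X172.1232 Y90.7621
M4 S488
G01 X155.9767 Y129.7433 F2623
G01 X116.9955 Y145.8898
G01 X78.0143 Y129.7433
G01 X61.8678 Y90.7621
G01 X78.0143 Y51.7809
G01 X116.9955 Y35.6344
G01 X155.9767 Y51.7809
G01 X172.1232 Y90.7621
M5
G0 X0.0000 Y0.0000

viewBox `0 0 191.5537 238.4680` with mm width/height → 1 unit = 1 mm. Flip: y_m = 238.4680 − y_svg.

**Shape 1** — `<polyline>` open polyline, stroke `#ff0000` → score (S488, F2623). Machine vertices: (168.5317,173.2176) → (128.5122,182.6821) → (160.6152,91.5579) → (17.4528,182.4840) → (150.8161,133.1178). Open path.

**Shape 2** — `<path>` rectangle, stroke `#ff0000` → score (S488, F2623). Machine vertices: (10.2037,195.7113) → (39.0769,195.7113) → (39.0769,179.3486) → (10.2037,179.3486) → (10.2037,195.7113). Closed: final G1 returns to the first vertex.

**Shape 3** — `<circle>` circle, stroke `#ff0000` → score (S488, F2623). Machine vertices: (172.1232,90.7621) → (155.9767,129.7433) → (116.9955,145.8898) → (78.0143,129.7433) → (61.8678,90.7621) → (78.0143,51.7809) → (116.9955,35.6344) → (155.9767,51.7809) → (172.1232,90.7621). Closed: final G1 returns to the first vertex.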